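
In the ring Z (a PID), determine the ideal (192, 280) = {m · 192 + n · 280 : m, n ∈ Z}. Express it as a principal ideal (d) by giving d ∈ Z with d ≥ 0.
In the PID Z, (a, b) is generated by gcd(a, b). Compute gcd(280, 192) with the extended Euclidean algorithm, tracking rows (r, s, t) with s·280 + t·192 = r:
  row A: (280, 1, 0)   [1·280 + 0·192 = 280]
  row B: (192, 0, 1)   [0·280 + 1·192 = 192]
  280 = 1·192 + 88   → row C = row A − 1·row B = (88, 1, −1)   [check: 1·280 − 1·192 = 88]
  192 = 2·88 + 16   → row D = row B − 2·row C = (16, −2, 3)   [check: −2·280 + 3·192 = 16]
  88 = 5·16 + 8   → row E = row C − 5·row D = (8, 11, −16)   [check: 11·280 − 16·192 = 8]
  16 = 2·8 + 0   → remainder 0, stop. gcd = 8 (last nonzero row E).
So gcd(192, 280) = 8, with Bézout identity 11·280 − 16·192 = 8. Containment (⊇): the Bézout identity exhibits 8 as an element of (192, 280), giving (8) ⊆ (192, 280). Containment (⊆): since 8 | 192 and 8 | 280 (192 = 8·24, 280 = 8·35), every Z-linear combination of 192 and 280 is divisible by 8, so (192, 280) ⊆ (8). Therefore (192, 280) = (8), d = 8.

Final answer: (192, 280) = (8); d = 8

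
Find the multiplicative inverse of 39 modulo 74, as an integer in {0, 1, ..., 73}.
Apply the extended Euclidean algorithm to (74, 39), tracking rows (r, s, t) with s·74 + t·39 = r. Each division r_prev = q·r_cur + r_new produces the new row as (previous row) − q·(current row):
  row A: (74, 1, 0)   [1·74 + 0·39 = 74]
  row B: (39, 0, 1)   [0·74 + 1·39 = 39]
  74 = 1·39 + 35   → row C = row A − 1·row B = (35, 1, −1)   [check: 1·74 − 1·39 = 35]
  39 = 1·35 + 4   → row D = row B − 1·row C = (4, −1, 2)   [check: −1·74 + 2·39 = 4]
  35 = 8·4 + 3   → row E = row C − 8·row D = (3, 9, −17)   [check: 9·74 − 17·39 = 3]
  4 = 1·3 + 1   → row F = row D − 1·row E = (1, −10, 19)   [check: −10·74 + 19·39 = 1]
  3 = 3·1 + 0   → remainder 0, stop. gcd = 1 (last nonzero row F).
The gcd is 1, so 39 is invertible mod 74. The last nonzero row gives −10·74 + 19·39 = 1, so t = 19. So 39^(−1) ≡ 19 (mod 74). Verify: 39 · 19 = 741 ≡ 1 (mod 74). ✓

Final answer: 39^(−1) ≡ 19 (mod 74)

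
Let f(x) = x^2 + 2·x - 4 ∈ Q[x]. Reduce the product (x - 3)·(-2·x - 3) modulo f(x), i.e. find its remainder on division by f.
First multiply in Q[x] without reducing: a · b = -2·x^2 + 3·x + 9. Now divide by f(x) = x^2 + 2·x - 4, eliminating the leading term at each step:
  leading term -2·x^2: subtract (-2)·f(x) = -2·x^2 - 4·x + 8, leaving 7·x + 1
The degree is now < 2, so this is the remainder. Hence a · b ≡ 7·x + 1 in Q[x]/(f).

Final answer: a · b ≡ 7·x + 1 (mod f(x))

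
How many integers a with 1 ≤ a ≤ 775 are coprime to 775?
The number of a ∈ {1, ..., 775} with gcd(a, 775) = 1 is by definition Euler's totient φ(775). φ is multiplicative, with φ(p^e) = p^e − p^(e−1). Factorise 775 = 5^2 · 31. Then
  φ(775) = (5^2 − 5^1) · (31 − 1) = 20 · 30 = 600.
So there are 600 such integers.

Final answer: 600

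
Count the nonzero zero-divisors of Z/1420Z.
Z/1420Z has 859 nonzero zero-divisors

In Z/1420Z each nonzero element is either a unit (gcd with 1420 is 1) or a zero-divisor (gcd > 1). The number of units is φ(1420): factorise 1420 = 2^2 · 5 · 71, so φ(1420) = (2^2 − 2^1) · (5 − 1) · (71 − 1) = 2 · 4 · 70 = 560. The nonzero elements number 1420 − 1 = 1419. Hence the nonzero zero-divisors number 1419 − 560 = 859.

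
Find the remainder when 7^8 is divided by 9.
4

Use repeated squaring. Binary(8) = 1000. Walk through the bits of the exponent 8 left-to-right: at each bit after the leading one, square the running value, then multiply by 7 if the bit is 1 (always reducing mod 9):
  bit 1 = 1 (leading): start with 7.
  bit 2 = 0: square 7^2 = 49 ≡ 4 (mod 9).
  bit 3 = 0: square 4^2 = 16 ≡ 7 (mod 9).
  bit 4 = 0: square 7^2 = 49 ≡ 4 (mod 9).
Final value: 7^8 ≡ 4 (mod 9).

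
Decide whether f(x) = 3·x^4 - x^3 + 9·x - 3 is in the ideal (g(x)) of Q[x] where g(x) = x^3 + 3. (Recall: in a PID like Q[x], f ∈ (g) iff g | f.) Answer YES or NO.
In Q[x] the ideal (g) consists of all multiples of g, so f ∈ (g) iff g | f, i.e. iff the remainder of f on division by g is 0. Divide f by g (g is monic, so eliminate the leading term of the running remainder at each step):
  leading term 3·x^4: subtract (3·x)·g(x) = 3·x^4 + 9·x, leaving -x^3 - 3
  leading term -x^3: subtract (-1)·g(x) = -x^3 - 3, leaving 0
The remainder is 0, so f(x) = g(x) · h(x) with h(x) = 3·x - 1. Hence g | f, i.e. f ∈ (g).

Final answer: YES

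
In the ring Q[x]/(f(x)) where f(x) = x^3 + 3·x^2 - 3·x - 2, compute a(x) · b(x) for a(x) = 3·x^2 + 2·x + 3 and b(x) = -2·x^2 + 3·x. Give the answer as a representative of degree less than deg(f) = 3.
a · b ≡ -87·x^2 + 66·x + 46 (mod f(x))

First multiply in Q[x] without reducing: a · b = -6·x^4 + 5·x^3 + 9·x. Now divide by f(x) = x^3 + 3·x^2 - 3·x - 2, eliminating the leading term at each step:
  leading term -6·x^4: subtract (-6·x)·f(x) = -6·x^4 - 18·x^3 + 18·x^2 + 12·x, leaving 23·x^3 - 18·x^2 - 3·x
  leading term 23·x^3: subtract (23)·f(x) = 23·x^3 + 69·x^2 - 69·x - 46, leaving -87·x^2 + 66·x + 46
The degree is now < 3, so this is the remainder. Hence a · b ≡ -87·x^2 + 66·x + 46 in Q[x]/(f).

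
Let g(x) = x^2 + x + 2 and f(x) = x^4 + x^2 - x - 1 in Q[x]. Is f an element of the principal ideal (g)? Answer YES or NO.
NO

In Q[x] the ideal (g) consists of all multiples of g, so f ∈ (g) iff g | f, i.e. iff the remainder of f on division by g is 0. Divide f by g (g is monic, so eliminate the leading term of the running remainder at each step):
  leading term x^4: subtract (x^2)·g(x) = x^4 + x^3 + 2·x^2, leaving -x^3 - x^2 - x - 1
  leading term -x^3: subtract (-x)·g(x) = -x^3 - x^2 - 2·x, leaving x - 1
The remainder r(x) = x - 1 ≠ 0 (and deg r < deg g), so g ∤ f, i.e. f ∉ (g).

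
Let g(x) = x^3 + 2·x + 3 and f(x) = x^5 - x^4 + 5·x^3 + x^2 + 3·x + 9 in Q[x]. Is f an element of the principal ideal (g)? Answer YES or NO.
YES

In Q[x] the ideal (g) consists of all multiples of g, so f ∈ (g) iff g | f, i.e. iff the remainder of f on division by g is 0. Divide f by g (g is monic, so eliminate the leading term of the running remainder at each step):
  leading term x^5: subtract (x^2)·g(x) = x^5 + 2·x^3 + 3·x^2, leaving -x^4 + 3·x^3 - 2·x^2 + 3·x + 9
  leading term -x^4: subtract (-x)·g(x) = -x^4 - 2·x^2 - 3·x, leaving 3·x^3 + 6·x + 9
  leading term 3·x^3: subtract (3)·g(x) = 3·x^3 + 6·x + 9, leaving 0
The remainder is 0, so f(x) = g(x) · h(x) with h(x) = x^2 - x + 3. Hence g | f, i.e. f ∈ (g).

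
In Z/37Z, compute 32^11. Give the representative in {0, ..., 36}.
Use repeated squaring. Binary(11) = 1011. Walk through the bits of the exponent 11 left-to-right: at each bit after the leading one, square the running value, then multiply by 32 if the bit is 1 (always reducing mod 37):
  bit 1 = 1 (leading): start with 32.
  bit 2 = 0: square 32^2 = 1024 ≡ 25 (mod 37).
  bit 3 = 1: square 25^2 = 625 ≡ 33; bit is 1, so multiply 33·32 = 1056 ≡ 20 (mod 37).
  bit 4 = 1: square 20^2 = 400 ≡ 30; bit is 1, so multiply 30·32 = 960 ≡ 35 (mod 37).
Final value: 32^11 ≡ 35 (mod 37).

Final answer: 35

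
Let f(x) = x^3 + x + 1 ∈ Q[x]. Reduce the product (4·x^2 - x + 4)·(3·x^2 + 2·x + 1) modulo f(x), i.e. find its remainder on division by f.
a · b ≡ 2·x^2 - 10·x - 1 (mod f(x))

First multiply in Q[x] without reducing: a · b = 12·x^4 + 5·x^3 + 14·x^2 + 7·x + 4. Now divide by f(x) = x^3 + x + 1, eliminating the leading term at each step:
  leading term 12·x^4: subtract (12·x)·f(x) = 12·x^4 + 12·x^2 + 12·x, leaving 5·x^3 + 2·x^2 - 5·x + 4
  leading term 5·x^3: subtract (5)·f(x) = 5·x^3 + 5·x + 5, leaving 2·x^2 - 10·x - 1
The degree is now < 3, so this is the remainder. Hence a · b ≡ 2·x^2 - 10·x - 1 in Q[x]/(f).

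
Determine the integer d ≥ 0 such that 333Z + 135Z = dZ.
In the PID Z, (a, b) is generated by gcd(a, b). Compute gcd(333, 135) with the extended Euclidean algorithm, tracking rows (r, s, t) with s·333 + t·135 = r:
  row A: (333, 1, 0)   [1·333 + 0·135 = 333]
  row B: (135, 0, 1)   [0·333 + 1·135 = 135]
  333 = 2·135 + 63   → row C = row A − 2·row B = (63, 1, −2)   [check: 1·333 − 2·135 = 63]
  135 = 2·63 + 9   → row D = row B − 2·row C = (9, −2, 5)   [check: −2·333 + 5·135 = 9]
  63 = 7·9 + 0   → remainder 0, stop. gcd = 9 (last nonzero row D).
So gcd(333, 135) = 9, with Bézout identity −2·333 + 5·135 = 9. Containment (⊇): the Bézout identity exhibits 9 as an element of (333, 135), giving (9) ⊆ (333, 135). Containment (⊆): since 9 | 333 and 9 | 135 (333 = 9·37, 135 = 9·15), every Z-linear combination of 333 and 135 is divisible by 9, so (333, 135) ⊆ (9). Therefore (333, 135) = (9), d = 9.

Final answer: (333, 135) = (9); d = 9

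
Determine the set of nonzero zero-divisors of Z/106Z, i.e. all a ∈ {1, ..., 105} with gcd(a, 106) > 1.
An element a ∈ Z/106Z (with a ≠ 0) is a zero-divisor iff gcd(a, 106) > 1 (because a is a unit precisely when gcd(a, n) = 1, and in Z/nZ every nonzero, non-unit element is a zero-divisor). Scan a = 1, ..., 105 and keep those with gcd(a, 106) > 1:
  gcd(2, 106) = 2, gcd(4, 106) = 2, gcd(6, 106) = 2, gcd(8, 106) = 2, gcd(10, 106) = 2, gcd(12, 106) = 2, gcd(14, 106) = 2, gcd(16, 106) = 2, gcd(18, 106) = 2, gcd(20, 106) = 2, gcd(22, 106) = 2, gcd(24, 106) = 2, gcd(26, 106) = 2, gcd(28, 106) = 2, gcd(30, 106) = 2, gcd(32, 106) = 2, gcd(34, 106) = 2, gcd(36, 106) = 2, gcd(38, 106) = 2, gcd(40, 106) = 2, gcd(42, 106) = 2, gcd(44, 106) = 2, gcd(46, 106) = 2, gcd(48, 106) = 2, gcd(50, 106) = 2, gcd(52, 106) = 2, gcd(53, 106) = 53, gcd(54, 106) = 2, gcd(56, 106) = 2, gcd(58, 106) = 2, gcd(60, 106) = 2, gcd(62, 106) = 2, gcd(64, 106) = 2, gcd(66, 106) = 2, gcd(68, 106) = 2, gcd(70, 106) = 2, gcd(72, 106) = 2, gcd(74, 106) = 2, gcd(76, 106) = 2, gcd(78, 106) = 2, gcd(80, 106) = 2, gcd(82, 106) = 2, gcd(84, 106) = 2, gcd(86, 106) = 2, gcd(88, 106) = 2, gcd(90, 106) = 2, gcd(92, 106) = 2, gcd(94, 106) = 2, gcd(96, 106) = 2, gcd(98, 106) = 2, gcd(100, 106) = 2, gcd(102, 106) = 2, gcd(104, 106) = 2.
All other a ∈ {1, ..., 105} have gcd(a, 106) = 1 and are units. So the nonzero zero-divisors are exactly the 53 values of a appearing in this scan.

Final answer: nonzero zero-divisors of Z/106Z = {2, 4, 6, 8, 10, 12, 14, 16, 18, 20, 22, 24, 26, 28, 30, 32, 34, 36, 38, 40, 42, 44, 46, 48, 50, 52, 53, 54, 56, 58, 60, 62, 64, 66, 68, 70, 72, 74, 76, 78, 80, 82, 84, 86, 88, 90, 92, 94, 96, 98, 100, 102, 104}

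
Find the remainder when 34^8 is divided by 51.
34

Use repeated squaring. Binary(8) = 1000. Walk through the bits of the exponent 8 left-to-right: at each bit after the leading one, square the running value, then multiply by 34 if the bit is 1 (always reducing mod 51):
  bit 1 = 1 (leading): start with 34.
  bit 2 = 0: square 34^2 = 1156 ≡ 34 (mod 51).
  bit 3 = 0: square 34^2 = 1156 ≡ 34 (mod 51).
  bit 4 = 0: square 34^2 = 1156 ≡ 34 (mod 51).
Final value: 34^8 ≡ 34 (mod 51).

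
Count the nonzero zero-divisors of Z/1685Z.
Z/1685Z has 340 nonzero zero-divisors

In Z/1685Z each nonzero element is either a unit (gcd with 1685 is 1) or a zero-divisor (gcd > 1). The number of units is φ(1685): factorise 1685 = 5 · 337, so φ(1685) = (5 − 1) · (337 − 1) = 4 · 336 = 1344. The nonzero elements number 1685 − 1 = 1684. Hence the nonzero zero-divisors number 1684 − 1344 = 340.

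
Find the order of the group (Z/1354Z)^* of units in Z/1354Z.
(Z/1354Z)^* consists of the classes a with gcd(a, 1354) = 1, so its order is φ(1354). φ is multiplicative, with φ(p^e) = p^e − p^(e−1). Factorise 1354 = 2 · 677. Then
  φ(1354) = (2 − 1) · (677 − 1) = 1 · 676 = 676.
Thus |(Z/1354Z)^*| = 676.

Final answer: |(Z/1354Z)^*| = 676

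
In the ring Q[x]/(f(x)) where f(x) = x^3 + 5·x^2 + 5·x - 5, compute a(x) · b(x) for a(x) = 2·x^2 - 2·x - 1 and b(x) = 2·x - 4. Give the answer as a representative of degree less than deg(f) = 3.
a · b ≡ -32·x^2 - 14·x + 24 (mod f(x))

First multiply in Q[x] without reducing: a · b = 4·x^3 - 12·x^2 + 6·x + 4. Now divide by f(x) = x^3 + 5·x^2 + 5·x - 5, eliminating the leading term at each step:
  leading term 4·x^3: subtract (4)·f(x) = 4·x^3 + 20·x^2 + 20·x - 20, leaving -32·x^2 - 14·x + 24
The degree is now < 3, so this is the remainder. Hence a · b ≡ -32·x^2 - 14·x + 24 in Q[x]/(f).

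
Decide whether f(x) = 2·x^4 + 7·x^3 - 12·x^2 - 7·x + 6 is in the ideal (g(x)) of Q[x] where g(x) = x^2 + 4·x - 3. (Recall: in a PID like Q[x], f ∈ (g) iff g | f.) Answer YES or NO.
In Q[x] the ideal (g) consists of all multiples of g, so f ∈ (g) iff g | f, i.e. iff the remainder of f on division by g is 0. Divide f by g (g is monic, so eliminate the leading term of the running remainder at each step):
  leading term 2·x^4: subtract (2·x^2)·g(x) = 2·x^4 + 8·x^3 - 6·x^2, leaving -x^3 - 6·x^2 - 7·x + 6
  leading term -x^3: subtract (-x)·g(x) = -x^3 - 4·x^2 + 3·x, leaving -2·x^2 - 10·x + 6
  leading term -2·x^2: subtract (-2)·g(x) = -2·x^2 - 8·x + 6, leaving -2·x
The remainder r(x) = -2·x ≠ 0 (and deg r < deg g), so g ∤ f, i.e. f ∉ (g).

Final answer: NO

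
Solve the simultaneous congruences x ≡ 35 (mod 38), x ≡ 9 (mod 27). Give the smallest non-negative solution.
x ≡ 225 (mod 1026); the representative in [0, 1026) is 225

The moduli 38, 27 are pairwise coprime, so by the CRT there is a unique solution mod 38·27 = 1026.
Solve by successive substitution. Start with x ≡ 35 (mod 38).
  Combine with x ≡ 9 (mod 27): write x = 35 + 38·t and require 35 + 38·t ≡ 9 (mod 27), i.e. 38·t ≡ 9 − 35 ≡ 1 (mod 27). Since 38^(−1) ≡ 5 (mod 27) (38 ≡ 11 (mod 27)), t ≡ 5·1 ≡ 5 (mod 27). So x ≡ 35 + 38·5 = 225 (mod 1026).
Unique solution in [0, 1026): x = 225.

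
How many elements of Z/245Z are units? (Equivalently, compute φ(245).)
Z/245Z has φ(245) = 168 units

An element a ∈ Z/245Z is a unit iff gcd(a, 245) = 1, so the number of units is φ(245). φ is multiplicative, with φ(p^e) = p^e − p^(e−1). Factorise 245 = 5 · 7^2. Then
  φ(245) = (5 − 1) · (7^2 − 7^1) = 4 · 42 = 168.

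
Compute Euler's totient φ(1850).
φ(1850) = 720

φ is multiplicative, with φ(p^e) = p^e − p^(e−1). Factorise 1850 = 2 · 5^2 · 37. Then
  φ(1850) = (2 − 1) · (5^2 − 5^1) · (37 − 1) = 1 · 20 · 36 = 720.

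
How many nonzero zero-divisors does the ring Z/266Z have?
In Z/266Z each nonzero element is either a unit (gcd with 266 is 1) or a zero-divisor (gcd > 1). The number of units is φ(266): factorise 266 = 2 · 7 · 19, so φ(266) = (2 − 1) · (7 − 1) · (19 − 1) = 1 · 6 · 18 = 108. The nonzero elements number 266 − 1 = 265. Hence the nonzero zero-divisors number 265 − 108 = 157.

Final answer: Z/266Z has 157 nonzero zero-divisors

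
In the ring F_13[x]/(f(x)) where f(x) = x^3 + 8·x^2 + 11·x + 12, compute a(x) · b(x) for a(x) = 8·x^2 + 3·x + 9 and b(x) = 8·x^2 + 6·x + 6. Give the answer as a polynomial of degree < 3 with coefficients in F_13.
Multiply as integer polynomials: a · b = 64·x^4 + 72·x^3 + 138·x^2 + 72·x + 54. Reducing coefficients mod 13: a · b ≡ 12·x^4 + 7·x^3 + 8·x^2 + 7·x + 2. Now divide by f(x) = x^3 + 8·x^2 + 11·x + 12 in F_13[x], eliminating the leading term at each step:
  leading term 12·x^4: subtract (12·x)·f(x) = 12·x^4 + 5·x^3 + 2·x^2 + x, leaving 2·x^3 + 6·x^2 + 6·x + 2 (coefficients mod 13)
  leading term 2·x^3: subtract (2)·f(x) = 2·x^3 + 3·x^2 + 9·x + 11, leaving 3·x^2 + 10·x + 4 (coefficients mod 13)
The degree is now < 3, so this is the remainder. Hence a · b ≡ 3·x^2 + 10·x + 4 in F_13[x]/(f).

Final answer: a · b ≡ 3·x^2 + 10·x + 4 (mod f(x))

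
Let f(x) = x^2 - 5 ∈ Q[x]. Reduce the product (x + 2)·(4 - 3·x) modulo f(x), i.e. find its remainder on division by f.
a · b ≡ -2·x - 7 (mod f(x))

First multiply in Q[x] without reducing: a · b = -3·x^2 - 2·x + 8. Now divide by f(x) = x^2 - 5, eliminating the leading term at each step:
  leading term -3·x^2: subtract (-3)·f(x) = 15 - 3·x^2, leaving -2·x - 7
The degree is now < 2, so this is the remainder. Hence a · b ≡ -2·x - 7 in Q[x]/(f).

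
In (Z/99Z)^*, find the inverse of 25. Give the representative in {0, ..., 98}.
Apply the extended Euclidean algorithm to (99, 25), tracking rows (r, s, t) with s·99 + t·25 = r. Each division r_prev = q·r_cur + r_new produces the new row as (previous row) − q·(current row):
  row A: (99, 1, 0)   [1·99 + 0·25 = 99]
  row B: (25, 0, 1)   [0·99 + 1·25 = 25]
  99 = 3·25 + 24   → row C = row A − 3·row B = (24, 1, −3)   [check: 1·99 − 3·25 = 24]
  25 = 1·24 + 1   → row D = row B − 1·row C = (1, −1, 4)   [check: −1·99 + 4·25 = 1]
  24 = 24·1 + 0   → remainder 0, stop. gcd = 1 (last nonzero row D).
The gcd is 1, so 25 is invertible mod 99. The last nonzero row gives −1·99 + 4·25 = 1, so t = 4. So 25^(−1) ≡ 4 (mod 99). Verify: 25 · 4 = 100 ≡ 1 (mod 99). ✓

Final answer: 25^(−1) ≡ 4 (mod 99)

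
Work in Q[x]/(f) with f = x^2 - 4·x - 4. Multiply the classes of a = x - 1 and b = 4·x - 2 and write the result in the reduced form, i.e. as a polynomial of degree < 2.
First multiply in Q[x] without reducing: a · b = 4·x^2 - 6·x + 2. Now divide by f(x) = x^2 - 4·x - 4, eliminating the leading term at each step:
  leading term 4·x^2: subtract (4)·f(x) = 4·x^2 - 16·x - 16, leaving 10·x + 18
The degree is now < 2, so this is the remainder. Hence a · b ≡ 10·x + 18 in Q[x]/(f).

Final answer: a · b ≡ 10·x + 18 (mod f(x))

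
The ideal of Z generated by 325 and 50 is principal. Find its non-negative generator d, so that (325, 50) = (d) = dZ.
(325, 50) = (25); d = 25

In the PID Z, (a, b) is generated by gcd(a, b). Compute gcd(325, 50) with the extended Euclidean algorithm, tracking rows (r, s, t) with s·325 + t·50 = r:
  row A: (325, 1, 0)   [1·325 + 0·50 = 325]
  row B: (50, 0, 1)   [0·325 + 1·50 = 50]
  325 = 6·50 + 25   → row C = row A − 6·row B = (25, 1, −6)   [check: 1·325 − 6·50 = 25]
  50 = 2·25 + 0   → remainder 0, stop. gcd = 25 (last nonzero row C).
So gcd(325, 50) = 25, with Bézout identity 1·325 − 6·50 = 25. Containment (⊇): the Bézout identity exhibits 25 as an element of (325, 50), giving (25) ⊆ (325, 50). Containment (⊆): since 25 | 325 and 25 | 50 (325 = 25·13, 50 = 25·2), every Z-linear combination of 325 and 50 is divisible by 25, so (325, 50) ⊆ (25). Therefore (325, 50) = (25), d = 25.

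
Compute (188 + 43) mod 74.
Reduce the summands first: 188 ≡ 40 (mod 74), so 188 + 43 ≡ 40 + 43 (mod 74). 40 + 43 = 83; 83 = 1·74 + 9, so (188 + 43) mod 74 = 9.

Final answer: 9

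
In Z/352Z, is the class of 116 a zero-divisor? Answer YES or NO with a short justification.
gcd(116, 352) = 4 > 1, so 116 is not a unit in Z/352Z. In Z/nZ every nonzero non-unit is a zero-divisor: explicitly, take b = 352/gcd = 88 ≠ 0 (mod 352); then 116·88 = 10208 = 29·352, i.e. 116·88 ≡ 0 (mod 352). So 116 is a zero-divisor.

Final answer: YES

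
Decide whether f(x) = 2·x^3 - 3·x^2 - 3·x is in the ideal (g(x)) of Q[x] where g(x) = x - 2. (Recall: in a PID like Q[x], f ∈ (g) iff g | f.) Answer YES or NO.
In Q[x] the ideal (g) consists of all multiples of g, so f ∈ (g) iff g | f, i.e. iff the remainder of f on division by g is 0. Divide f by g (g is monic, so eliminate the leading term of the running remainder at each step):
  leading term 2·x^3: subtract (2·x^2)·g(x) = 2·x^3 - 4·x^2, leaving x^2 - 3·x
  leading term x^2: subtract (x)·g(x) = x^2 - 2·x, leaving -x
  leading term -x: subtract (-1)·g(x) = 2 - x, leaving -2
The remainder r(x) = -2 ≠ 0 (and deg r < deg g), so g ∤ f, i.e. f ∉ (g).

Final answer: NO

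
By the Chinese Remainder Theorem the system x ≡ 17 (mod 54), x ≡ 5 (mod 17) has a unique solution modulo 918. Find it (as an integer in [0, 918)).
x ≡ 719 (mod 918); the representative in [0, 918) is 719

The moduli 54, 17 are pairwise coprime, so by the CRT there is a unique solution mod 54·17 = 918.
Solve by successive substitution. Start with x ≡ 17 (mod 54).
  Combine with x ≡ 5 (mod 17): write x = 17 + 54·t and require 17 + 54·t ≡ 5 (mod 17), i.e. 54·t ≡ 5 − 17 ≡ 5 (mod 17). Since 54^(−1) ≡ 6 (mod 17) (54 ≡ 3 (mod 17)), t ≡ 6·5 ≡ 13 (mod 17). So x ≡ 17 + 54·13 = 719 (mod 918).
Unique solution in [0, 918): x = 719.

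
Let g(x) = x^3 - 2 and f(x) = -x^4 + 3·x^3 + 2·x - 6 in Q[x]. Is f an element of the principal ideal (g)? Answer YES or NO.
In Q[x] the ideal (g) consists of all multiples of g, so f ∈ (g) iff g | f, i.e. iff the remainder of f on division by g is 0. Divide f by g (g is monic, so eliminate the leading term of the running remainder at each step):
  leading term -x^4: subtract (-x)·g(x) = -x^4 + 2·x, leaving 3·x^3 - 6
  leading term 3·x^3: subtract (3)·g(x) = 3·x^3 - 6, leaving 0
The remainder is 0, so f(x) = g(x) · h(x) with h(x) = 3 - x. Hence g | f, i.e. f ∈ (g).

Final answer: YES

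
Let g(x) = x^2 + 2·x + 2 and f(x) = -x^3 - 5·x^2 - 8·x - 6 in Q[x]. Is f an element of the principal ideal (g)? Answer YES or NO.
YES

In Q[x] the ideal (g) consists of all multiples of g, so f ∈ (g) iff g | f, i.e. iff the remainder of f on division by g is 0. Divide f by g (g is monic, so eliminate the leading term of the running remainder at each step):
  leading term -x^3: subtract (-x)·g(x) = -x^3 - 2·x^2 - 2·x, leaving -3·x^2 - 6·x - 6
  leading term -3·x^2: subtract (-3)·g(x) = -3·x^2 - 6·x - 6, leaving 0
The remainder is 0, so f(x) = g(x) · h(x) with h(x) = -x - 3. Hence g | f, i.e. f ∈ (g).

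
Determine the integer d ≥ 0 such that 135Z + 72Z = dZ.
(135, 72) = (9); d = 9

In the PID Z, (a, b) is generated by gcd(a, b). Compute gcd(135, 72) with the extended Euclidean algorithm, tracking rows (r, s, t) with s·135 + t·72 = r:
  row A: (135, 1, 0)   [1·135 + 0·72 = 135]
  row B: (72, 0, 1)   [0·135 + 1·72 = 72]
  135 = 1·72 + 63   → row C = row A − 1·row B = (63, 1, −1)   [check: 1·135 − 1·72 = 63]
  72 = 1·63 + 9   → row D = row B − 1·row C = (9, −1, 2)   [check: −1·135 + 2·72 = 9]
  63 = 7·9 + 0   → remainder 0, stop. gcd = 9 (last nonzero row D).
So gcd(135, 72) = 9, with Bézout identity −1·135 + 2·72 = 9. Containment (⊇): the Bézout identity exhibits 9 as an element of (135, 72), giving (9) ⊆ (135, 72). Containment (⊆): since 9 | 135 and 9 | 72 (135 = 9·15, 72 = 9·8), every Z-linear combination of 135 and 72 is divisible by 9, so (135, 72) ⊆ (9). Therefore (135, 72) = (9), d = 9.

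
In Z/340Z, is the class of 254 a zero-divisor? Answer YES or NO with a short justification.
gcd(254, 340) = 2 > 1, so 254 is not a unit in Z/340Z. In Z/nZ every nonzero non-unit is a zero-divisor: explicitly, take b = 340/gcd = 170 ≠ 0 (mod 340); then 254·170 = 43180 = 127·340, i.e. 254·170 ≡ 0 (mod 340). So 254 is a zero-divisor.

Final answer: YES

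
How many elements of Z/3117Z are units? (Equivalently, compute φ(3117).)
Z/3117Z has φ(3117) = 2076 units

An element a ∈ Z/3117Z is a unit iff gcd(a, 3117) = 1, so the number of units is φ(3117). φ is multiplicative, with φ(p^e) = p^e − p^(e−1). Factorise 3117 = 3 · 1039. Then
  φ(3117) = (3 − 1) · (1039 − 1) = 2 · 1038 = 2076.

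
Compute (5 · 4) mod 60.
Both factors are already reduced mod 60. 5 · 4 = 20. Dividing by 60: 20 = 0·60 + 20. So (5 · 4) mod 60 = 20.

Final answer: 20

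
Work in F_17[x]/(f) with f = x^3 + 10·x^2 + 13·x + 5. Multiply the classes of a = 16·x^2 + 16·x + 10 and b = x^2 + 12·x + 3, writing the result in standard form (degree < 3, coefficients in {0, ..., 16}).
a · b ≡ 4·x^2 + 8·x + 11 (mod f(x))

Multiply as integer polynomials: a · b = 16·x^4 + 208·x^3 + 250·x^2 + 168·x + 30. Reducing coefficients mod 17: a · b ≡ 16·x^4 + 4·x^3 + 12·x^2 + 15·x + 13. Now divide by f(x) = x^3 + 10·x^2 + 13·x + 5 in F_17[x], eliminating the leading term at each step:
  leading term 16·x^4: subtract (16·x)·f(x) = 16·x^4 + 7·x^3 + 4·x^2 + 12·x, leaving 14·x^3 + 8·x^2 + 3·x + 13 (coefficients mod 17)
  leading term 14·x^3: subtract (14)·f(x) = 14·x^3 + 4·x^2 + 12·x + 2, leaving 4·x^2 + 8·x + 11 (coefficients mod 17)
The degree is now < 3, so this is the remainder. Hence a · b ≡ 4·x^2 + 8·x + 11 in F_17[x]/(f).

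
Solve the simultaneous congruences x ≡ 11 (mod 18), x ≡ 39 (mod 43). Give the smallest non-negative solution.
The moduli 18, 43 are pairwise coprime, so by the CRT there is a unique solution mod 18·43 = 774.
Solve by successive substitution. Start with x ≡ 11 (mod 18).
  Combine with x ≡ 39 (mod 43): write x = 11 + 18·t and require 11 + 18·t ≡ 39 (mod 43), i.e. 18·t ≡ 39 − 11 ≡ 28 (mod 43). Since 18^(−1) ≡ 12 (mod 43), t ≡ 12·28 ≡ 35 (mod 43). So x ≡ 11 + 18·35 = 641 (mod 774).
Unique solution in [0, 774): x = 641.

Final answer: x ≡ 641 (mod 774); the representative in [0, 774) is 641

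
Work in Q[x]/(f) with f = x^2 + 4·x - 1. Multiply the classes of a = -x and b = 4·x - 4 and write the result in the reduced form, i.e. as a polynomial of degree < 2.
First multiply in Q[x] without reducing: a · b = -4·x^2 + 4·x. Now divide by f(x) = x^2 + 4·x - 1, eliminating the leading term at each step:
  leading term -4·x^2: subtract (-4)·f(x) = -4·x^2 - 16·x + 4, leaving 20·x - 4
The degree is now < 2, so this is the remainder. Hence a · b ≡ 20·x - 4 in Q[x]/(f).

Final answer: a · b ≡ 20·x - 4 (mod f(x))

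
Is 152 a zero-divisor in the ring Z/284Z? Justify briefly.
YES

gcd(152, 284) = 4 > 1, so 152 is not a unit in Z/284Z. In Z/nZ every nonzero non-unit is a zero-divisor: explicitly, take b = 284/gcd = 71 ≠ 0 (mod 284); then 152·71 = 10792 = 38·284, i.e. 152·71 ≡ 0 (mod 284). So 152 is a zero-divisor.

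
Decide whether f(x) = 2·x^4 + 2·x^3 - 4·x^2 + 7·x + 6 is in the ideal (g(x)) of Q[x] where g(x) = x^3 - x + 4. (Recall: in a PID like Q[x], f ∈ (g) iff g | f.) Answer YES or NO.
In Q[x] the ideal (g) consists of all multiples of g, so f ∈ (g) iff g | f, i.e. iff the remainder of f on division by g is 0. Divide f by g (g is monic, so eliminate the leading term of the running remainder at each step):
  leading term 2·x^4: subtract (2·x)·g(x) = 2·x^4 - 2·x^2 + 8·x, leaving 2·x^3 - 2·x^2 - x + 6
  leading term 2·x^3: subtract (2)·g(x) = 2·x^3 - 2·x + 8, leaving -2·x^2 + x - 2
The remainder r(x) = -2·x^2 + x - 2 ≠ 0 (and deg r < deg g), so g ∤ f, i.e. f ∉ (g).

Final answer: NO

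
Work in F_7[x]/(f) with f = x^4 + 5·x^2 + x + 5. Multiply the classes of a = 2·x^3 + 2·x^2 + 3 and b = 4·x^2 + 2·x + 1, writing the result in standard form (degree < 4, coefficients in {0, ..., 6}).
a · b ≡ x^3 + 2·x^2 + 3·x + 6 (mod f(x))

Multiply as integer polynomials: a · b = 8·x^5 + 12·x^4 + 6·x^3 + 14·x^2 + 6·x + 3. Reducing coefficients mod 7: a · b ≡ x^5 + 5·x^4 + 6·x^3 + 6·x + 3. Now divide by f(x) = x^4 + 5·x^2 + x + 5 in F_7[x], eliminating the leading term at each step:
  leading term x^5: subtract (x)·f(x) = x^5 + 5·x^3 + x^2 + 5·x, leaving 5·x^4 + x^3 + 6·x^2 + x + 3 (coefficients mod 7)
  leading term 5·x^4: subtract (5)·f(x) = 5·x^4 + 4·x^2 + 5·x + 4, leaving x^3 + 2·x^2 + 3·x + 6 (coefficients mod 7)
The degree is now < 4, so this is the remainder. Hence a · b ≡ x^3 + 2·x^2 + 3·x + 6 in F_7[x]/(f).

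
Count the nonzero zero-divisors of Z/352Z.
Z/352Z has 191 nonzero zero-divisors

In Z/352Z each nonzero element is either a unit (gcd with 352 is 1) or a zero-divisor (gcd > 1). The number of units is φ(352): factorise 352 = 2^5 · 11, so φ(352) = (2^5 − 2^4) · (11 − 1) = 16 · 10 = 160. The nonzero elements number 352 − 1 = 351. Hence the nonzero zero-divisors number 351 − 160 = 191.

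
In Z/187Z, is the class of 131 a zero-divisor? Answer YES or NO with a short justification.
gcd(131, 187) = 1, so 131 is a unit in Z/187Z (it has a multiplicative inverse). A unit cannot be a zero-divisor: if 131·b ≡ 0 then multiplying both sides by 131^(−1) gives b ≡ 0. So 131 is not a zero-divisor.

Final answer: NO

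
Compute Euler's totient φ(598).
φ is multiplicative, with φ(p^e) = p^e − p^(e−1). Factorise 598 = 2 · 13 · 23. Then
  φ(598) = (2 − 1) · (13 − 1) · (23 − 1) = 1 · 12 · 22 = 264.

Final answer: φ(598) = 264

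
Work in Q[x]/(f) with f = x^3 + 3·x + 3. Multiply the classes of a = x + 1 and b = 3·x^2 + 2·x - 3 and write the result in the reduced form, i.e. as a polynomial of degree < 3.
First multiply in Q[x] without reducing: a · b = 3·x^3 + 5·x^2 - x - 3. Now divide by f(x) = x^3 + 3·x + 3, eliminating the leading term at each step:
  leading term 3·x^3: subtract (3)·f(x) = 3·x^3 + 9·x + 9, leaving 5·x^2 - 10·x - 12
The degree is now < 3, so this is the remainder. Hence a · b ≡ 5·x^2 - 10·x - 12 in Q[x]/(f).

Final answer: a · b ≡ 5·x^2 - 10·x - 12 (mod f(x))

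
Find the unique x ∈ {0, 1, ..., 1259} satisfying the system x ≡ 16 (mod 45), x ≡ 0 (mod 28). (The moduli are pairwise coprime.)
The moduli 45, 28 are pairwise coprime, so by the CRT there is a unique solution mod 45·28 = 1260.
Solve by successive substitution. Start with x ≡ 16 (mod 45).
  Combine with x ≡ 0 (mod 28): write x = 16 + 45·t and require 16 + 45·t ≡ 0 (mod 28), i.e. 45·t ≡ 0 − 16 ≡ 12 (mod 28). Since 45^(−1) ≡ 5 (mod 28) (45 ≡ 17 (mod 28)), t ≡ 5·12 ≡ 4 (mod 28). So x ≡ 16 + 45·4 = 196 (mod 1260).
Unique solution in [0, 1260): x = 196.

Final answer: x ≡ 196 (mod 1260); the representative in [0, 1260) is 196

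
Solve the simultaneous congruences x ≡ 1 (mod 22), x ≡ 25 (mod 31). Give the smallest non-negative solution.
The moduli 22, 31 are pairwise coprime, so by the CRT there is a unique solution mod 22·31 = 682.
Solve by successive substitution. Start with x ≡ 1 (mod 22).
  Combine with x ≡ 25 (mod 31): write x = 1 + 22·t and require 1 + 22·t ≡ 25 (mod 31), i.e. 22·t ≡ 25 − 1 ≡ 24 (mod 31). Since 22^(−1) ≡ 24 (mod 31), t ≡ 24·24 ≡ 18 (mod 31). So x ≡ 1 + 22·18 = 397 (mod 682).
Unique solution in [0, 682): x = 397.

Final answer: x ≡ 397 (mod 682); the representative in [0, 682) is 397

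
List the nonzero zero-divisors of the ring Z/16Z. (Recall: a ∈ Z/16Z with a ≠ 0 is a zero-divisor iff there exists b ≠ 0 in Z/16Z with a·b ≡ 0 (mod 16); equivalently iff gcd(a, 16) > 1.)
nonzero zero-divisors of Z/16Z = {2, 4, 6, 8, 10, 12, 14}

An element a ∈ Z/16Z (with a ≠ 0) is a zero-divisor iff gcd(a, 16) > 1 (because a is a unit precisely when gcd(a, n) = 1, and in Z/nZ every nonzero, non-unit element is a zero-divisor). Scan a = 1, ..., 15 and keep those with gcd(a, 16) > 1:
  gcd(2, 16) = 2, gcd(4, 16) = 4, gcd(6, 16) = 2, gcd(8, 16) = 8, gcd(10, 16) = 2, gcd(12, 16) = 4, gcd(14, 16) = 2.
All other a ∈ {1, ..., 15} have gcd(a, 16) = 1 and are units. So the nonzero zero-divisors are exactly the 7 values of a appearing in this scan.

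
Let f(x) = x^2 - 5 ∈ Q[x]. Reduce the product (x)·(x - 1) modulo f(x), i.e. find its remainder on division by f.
a · b ≡ 5 - x (mod f(x))

First multiply in Q[x] without reducing: a · b = x^2 - x. Now divide by f(x) = x^2 - 5, eliminating the leading term at each step:
  leading term x^2: subtract (1)·f(x) = x^2 - 5, leaving 5 - x
The degree is now < 2, so this is the remainder. Hence a · b ≡ 5 - x in Q[x]/(f).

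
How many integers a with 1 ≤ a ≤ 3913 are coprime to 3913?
The number of a ∈ {1, ..., 3913} with gcd(a, 3913) = 1 is by definition Euler's totient φ(3913). φ is multiplicative, with φ(p^e) = p^e − p^(e−1). Factorise 3913 = 7 · 13 · 43. Then
  φ(3913) = (7 − 1) · (13 − 1) · (43 − 1) = 6 · 12 · 42 = 3024.
So there are 3024 such integers.

Final answer: 3024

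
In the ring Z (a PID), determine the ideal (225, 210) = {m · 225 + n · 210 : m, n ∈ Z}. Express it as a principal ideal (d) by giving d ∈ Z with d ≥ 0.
In the PID Z, (a, b) is generated by gcd(a, b). Compute gcd(225, 210) with the extended Euclidean algorithm, tracking rows (r, s, t) with s·225 + t·210 = r:
  row A: (225, 1, 0)   [1·225 + 0·210 = 225]
  row B: (210, 0, 1)   [0·225 + 1·210 = 210]
  225 = 1·210 + 15   → row C = row A − 1·row B = (15, 1, −1)   [check: 1·225 − 1·210 = 15]
  210 = 14·15 + 0   → remainder 0, stop. gcd = 15 (last nonzero row C).
So gcd(225, 210) = 15, with Bézout identity 1·225 − 1·210 = 15. Containment (⊇): the Bézout identity exhibits 15 as an element of (225, 210), giving (15) ⊆ (225, 210). Containment (⊆): since 15 | 225 and 15 | 210 (225 = 15·15, 210 = 15·14), every Z-linear combination of 225 and 210 is divisible by 15, so (225, 210) ⊆ (15). Therefore (225, 210) = (15), d = 15.

Final answer: (225, 210) = (15); d = 15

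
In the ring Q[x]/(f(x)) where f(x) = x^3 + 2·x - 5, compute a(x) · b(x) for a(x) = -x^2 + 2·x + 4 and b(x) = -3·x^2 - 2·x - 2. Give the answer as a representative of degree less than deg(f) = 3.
First multiply in Q[x] without reducing: a · b = 3·x^4 - 4·x^3 - 14·x^2 - 12·x - 8. Now divide by f(x) = x^3 + 2·x - 5, eliminating the leading term at each step:
  leading term 3·x^4: subtract (3·x)·f(x) = 3·x^4 + 6·x^2 - 15·x, leaving -4·x^3 - 20·x^2 + 3·x - 8
  leading term -4·x^3: subtract (-4)·f(x) = -4·x^3 - 8·x + 20, leaving -20·x^2 + 11·x - 28
The degree is now < 3, so this is the remainder. Hence a · b ≡ -20·x^2 + 11·x - 28 in Q[x]/(f).

Final answer: a · b ≡ -20·x^2 + 11·x - 28 (mod f(x))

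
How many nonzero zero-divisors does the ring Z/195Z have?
Z/195Z has 98 nonzero zero-divisors

In Z/195Z each nonzero element is either a unit (gcd with 195 is 1) or a zero-divisor (gcd > 1). The number of units is φ(195): factorise 195 = 3 · 5 · 13, so φ(195) = (3 − 1) · (5 − 1) · (13 − 1) = 2 · 4 · 12 = 96. The nonzero elements number 195 − 1 = 194. Hence the nonzero zero-divisors number 194 − 96 = 98.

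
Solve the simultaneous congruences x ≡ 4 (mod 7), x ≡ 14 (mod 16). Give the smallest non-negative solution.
x ≡ 46 (mod 112); the representative in [0, 112) is 46

The moduli 7, 16 are pairwise coprime, so by the CRT there is a unique solution mod 7·16 = 112.
Solve by successive substitution. Start with x ≡ 4 (mod 7).
  Combine with x ≡ 14 (mod 16): write x = 4 + 7·t and require 4 + 7·t ≡ 14 (mod 16), i.e. 7·t ≡ 14 − 4 ≡ 10 (mod 16). Since 7^(−1) ≡ 7 (mod 16), t ≡ 7·10 ≡ 6 (mod 16). So x ≡ 4 + 7·6 = 46 (mod 112).
Unique solution in [0, 112): x = 46.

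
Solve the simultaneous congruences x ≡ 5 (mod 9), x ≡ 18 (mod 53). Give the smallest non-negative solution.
x ≡ 230 (mod 477); the representative in [0, 477) is 230

The moduli 9, 53 are pairwise coprime, so by the CRT there is a unique solution mod 9·53 = 477.
Solve by successive substitution. Start with x ≡ 5 (mod 9).
  Combine with x ≡ 18 (mod 53): write x = 5 + 9·t and require 5 + 9·t ≡ 18 (mod 53), i.e. 9·t ≡ 18 − 5 ≡ 13 (mod 53). Since 9^(−1) ≡ 6 (mod 53), t ≡ 6·13 ≡ 25 (mod 53). So x ≡ 5 + 9·25 = 230 (mod 477).
Unique solution in [0, 477): x = 230.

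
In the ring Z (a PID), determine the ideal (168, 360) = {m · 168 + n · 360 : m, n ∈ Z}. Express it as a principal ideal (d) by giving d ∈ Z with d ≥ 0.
In the PID Z, (a, b) is generated by gcd(a, b). Compute gcd(360, 168) with the extended Euclidean algorithm, tracking rows (r, s, t) with s·360 + t·168 = r:
  row A: (360, 1, 0)   [1·360 + 0·168 = 360]
  row B: (168, 0, 1)   [0·360 + 1·168 = 168]
  360 = 2·168 + 24   → row C = row A − 2·row B = (24, 1, −2)   [check: 1·360 − 2·168 = 24]
  168 = 7·24 + 0   → remainder 0, stop. gcd = 24 (last nonzero row C).
So gcd(168, 360) = 24, with Bézout identity 1·360 − 2·168 = 24. Containment (⊇): the Bézout identity exhibits 24 as an element of (168, 360), giving (24) ⊆ (168, 360). Containment (⊆): since 24 | 168 and 24 | 360 (168 = 24·7, 360 = 24·15), every Z-linear combination of 168 and 360 is divisible by 24, so (168, 360) ⊆ (24). Therefore (168, 360) = (24), d = 24.

Final answer: (168, 360) = (24); d = 24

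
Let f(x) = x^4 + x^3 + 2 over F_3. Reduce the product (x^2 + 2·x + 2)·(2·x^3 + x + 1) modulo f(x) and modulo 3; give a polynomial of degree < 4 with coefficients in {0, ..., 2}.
a · b ≡ 1 (mod f(x))

Multiply as integer polynomials: a · b = 2·x^5 + 4·x^4 + 5·x^3 + 3·x^2 + 4·x + 2. Reducing coefficients mod 3: a · b ≡ 2·x^5 + x^4 + 2·x^3 + x + 2. Now divide by f(x) = x^4 + x^3 + 2 in F_3[x], eliminating the leading term at each step:
  leading term 2·x^5: subtract (2·x)·f(x) = 2·x^5 + 2·x^4 + x, leaving 2·x^4 + 2·x^3 + 2 (coefficients mod 3)
  leading term 2·x^4: subtract (2)·f(x) = 2·x^4 + 2·x^3 + 1, leaving 1 (coefficients mod 3)
The degree is now < 4, so this is the remainder. Hence a · b ≡ 1 in F_3[x]/(f).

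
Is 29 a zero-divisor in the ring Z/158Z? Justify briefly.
NO

gcd(29, 158) = 1, so 29 is a unit in Z/158Z (it has a multiplicative inverse). A unit cannot be a zero-divisor: if 29·b ≡ 0 then multiplying both sides by 29^(−1) gives b ≡ 0. So 29 is not a zero-divisor.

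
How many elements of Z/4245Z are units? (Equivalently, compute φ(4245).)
Z/4245Z has φ(4245) = 2256 units

An element a ∈ Z/4245Z is a unit iff gcd(a, 4245) = 1, so the number of units is φ(4245). φ is multiplicative, with φ(p^e) = p^e − p^(e−1). Factorise 4245 = 3 · 5 · 283. Then
  φ(4245) = (3 − 1) · (5 − 1) · (283 − 1) = 2 · 4 · 282 = 2256.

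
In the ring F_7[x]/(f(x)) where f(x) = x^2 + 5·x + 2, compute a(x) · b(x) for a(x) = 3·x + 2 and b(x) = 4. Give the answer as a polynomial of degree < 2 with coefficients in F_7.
Multiply as integer polynomials: a · b = 12·x + 8. Reducing coefficients mod 7: a · b ≡ 5·x + 1. This already has degree < 2, so no reduction by f is needed. Hence a · b ≡ 5·x + 1 in F_7[x]/(f).

Final answer: a · b ≡ 5·x + 1 (mod f(x))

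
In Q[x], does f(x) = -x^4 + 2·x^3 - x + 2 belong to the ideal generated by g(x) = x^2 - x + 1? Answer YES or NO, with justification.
YES

In Q[x] the ideal (g) consists of all multiples of g, so f ∈ (g) iff g | f, i.e. iff the remainder of f on division by g is 0. Divide f by g (g is monic, so eliminate the leading term of the running remainder at each step):
  leading term -x^4: subtract (-x^2)·g(x) = -x^4 + x^3 - x^2, leaving x^3 + x^2 - x + 2
  leading term x^3: subtract (x)·g(x) = x^3 - x^2 + x, leaving 2·x^2 - 2·x + 2
  leading term 2·x^2: subtract (2)·g(x) = 2·x^2 - 2·x + 2, leaving 0
The remainder is 0, so f(x) = g(x) · h(x) with h(x) = -x^2 + x + 2. Hence g | f, i.e. f ∈ (g).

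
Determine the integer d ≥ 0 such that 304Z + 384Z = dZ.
In the PID Z, (a, b) is generated by gcd(a, b). Compute gcd(384, 304) with the extended Euclidean algorithm, tracking rows (r, s, t) with s·384 + t·304 = r:
  row A: (384, 1, 0)   [1·384 + 0·304 = 384]
  row B: (304, 0, 1)   [0·384 + 1·304 = 304]
  384 = 1·304 + 80   → row C = row A − 1·row B = (80, 1, −1)   [check: 1·384 − 1·304 = 80]
  304 = 3·80 + 64   → row D = row B − 3·row C = (64, −3, 4)   [check: −3·384 + 4·304 = 64]
  80 = 1·64 + 16   → row E = row C − 1·row D = (16, 4, −5)   [check: 4·384 − 5·304 = 16]
  64 = 4·16 + 0   → remainder 0, stop. gcd = 16 (last nonzero row E).
So gcd(304, 384) = 16, with Bézout identity 4·384 − 5·304 = 16. Containment (⊇): the Bézout identity exhibits 16 as an element of (304, 384), giving (16) ⊆ (304, 384). Containment (⊆): since 16 | 304 and 16 | 384 (304 = 16·19, 384 = 16·24), every Z-linear combination of 304 and 384 is divisible by 16, so (304, 384) ⊆ (16). Therefore (304, 384) = (16), d = 16.

Final answer: (304, 384) = (16); d = 16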